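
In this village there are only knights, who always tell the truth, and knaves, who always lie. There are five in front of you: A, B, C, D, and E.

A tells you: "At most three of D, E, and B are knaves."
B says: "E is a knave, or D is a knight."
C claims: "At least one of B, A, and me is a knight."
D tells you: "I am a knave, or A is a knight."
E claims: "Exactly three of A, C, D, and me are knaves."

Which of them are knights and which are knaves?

Regardless of anyone's role, A's statement is true, so A is a knight.
With that fixed, C's statement is true, so C is a knight.
With that fixed, D's statement is true, so D is a knight.
With that fixed, E's statement is false, so E is a knave.
With that fixed, B's statement is true, so B is a knight.

A: knight, B: knight, C: knight, D: knight, E: knave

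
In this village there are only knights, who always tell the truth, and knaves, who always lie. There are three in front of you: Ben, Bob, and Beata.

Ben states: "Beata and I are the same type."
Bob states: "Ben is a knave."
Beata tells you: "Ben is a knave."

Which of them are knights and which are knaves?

Consider Ben. Suppose Ben is a knight.
Then no assignment of the remaining roles makes every statement match its speaker's type — contradiction.
So Ben is a knave.
With that fixed, Bob's statement is true, so Bob is a knight.
With that fixed, Beata's statement is true, so Beata is a knight.

Ben: knave, Bob: knight, Beata: knight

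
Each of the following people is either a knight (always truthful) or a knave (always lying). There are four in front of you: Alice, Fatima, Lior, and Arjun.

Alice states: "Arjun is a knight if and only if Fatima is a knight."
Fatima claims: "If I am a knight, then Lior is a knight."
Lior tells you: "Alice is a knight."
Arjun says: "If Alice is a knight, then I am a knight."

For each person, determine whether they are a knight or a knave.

Alice: knight, Fatima: knight, Lior: knight, Arjun: knight

Consider Alice. Suppose Alice is a knave.
Then no assignment of the remaining roles makes every statement match its speaker's type — contradiction.
So Alice is a knight.
With that fixed, Lior's statement is true, so Lior is a knight.
With that fixed, Fatima's statement is true, so Fatima is a knight.
Consider Arjun. Suppose Arjun is a knave.
Then Alice's statement comes out false, contradicting Alice being a knight.
So Arjun is a knight.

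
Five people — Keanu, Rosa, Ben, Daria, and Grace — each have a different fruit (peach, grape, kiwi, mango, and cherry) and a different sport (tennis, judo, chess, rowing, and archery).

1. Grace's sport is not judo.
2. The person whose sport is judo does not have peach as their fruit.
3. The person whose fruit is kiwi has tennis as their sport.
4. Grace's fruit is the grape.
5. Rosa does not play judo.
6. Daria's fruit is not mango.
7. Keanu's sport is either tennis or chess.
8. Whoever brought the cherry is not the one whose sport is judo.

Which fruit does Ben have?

With clues 1–4, grape is impossible for Ben's fruit.
With clues 1–8, cherry, kiwi, and peach are impossible for Ben's fruit.
That leaves mango.

mango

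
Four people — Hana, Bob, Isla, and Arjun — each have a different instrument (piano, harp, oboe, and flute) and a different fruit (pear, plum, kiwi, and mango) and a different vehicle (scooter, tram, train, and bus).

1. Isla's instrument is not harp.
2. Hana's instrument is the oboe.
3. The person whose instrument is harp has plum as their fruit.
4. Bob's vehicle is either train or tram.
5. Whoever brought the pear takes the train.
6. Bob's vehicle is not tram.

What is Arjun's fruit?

plum

With clues 1–6, kiwi, mango, and pear are impossible for Arjun's fruit.
That leaves plum.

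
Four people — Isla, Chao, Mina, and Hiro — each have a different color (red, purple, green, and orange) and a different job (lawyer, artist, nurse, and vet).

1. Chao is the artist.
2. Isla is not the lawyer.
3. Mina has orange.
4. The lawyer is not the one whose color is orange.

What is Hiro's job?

lawyer

Clue 1 rules out artist for Hiro's job.
With clues 1–4, nurse and vet are impossible for Hiro's job.
That leaves lawyer.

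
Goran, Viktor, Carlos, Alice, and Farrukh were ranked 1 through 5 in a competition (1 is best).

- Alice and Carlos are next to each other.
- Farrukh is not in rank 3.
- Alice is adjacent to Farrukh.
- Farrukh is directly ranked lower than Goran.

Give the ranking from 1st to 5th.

Goran, Farrukh, Alice, Carlos, Viktor

From clues 1–2: Farrukh is in {1,2,4,5}.
From clues 1–3: Carlos is in {2,3,4}.
From clues 1–4: Goran → rank 1, Farrukh → rank 2, Alice → rank 3, Carlos → rank 4, Viktor → rank 5.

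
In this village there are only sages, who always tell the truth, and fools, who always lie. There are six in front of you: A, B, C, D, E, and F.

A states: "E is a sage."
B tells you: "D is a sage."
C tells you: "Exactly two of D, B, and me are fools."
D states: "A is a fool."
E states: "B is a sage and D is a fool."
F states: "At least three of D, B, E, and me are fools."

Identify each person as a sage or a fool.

A: fool, B: sage, C: fool, D: sage, E: fool, F: fool

Consider A. Suppose A is a sage.
Then no assignment of the remaining roles makes every statement match its speaker's type — contradiction.
So A is a fool.
With that fixed, D's statement is true, so D is a sage.
With that fixed, E's statement is false, so E is a fool.
With that fixed, B's statement is true, so B is a sage.
With that fixed, C's statement is false, so C is a fool.
With that fixed, F's statement is false, so F is a fool.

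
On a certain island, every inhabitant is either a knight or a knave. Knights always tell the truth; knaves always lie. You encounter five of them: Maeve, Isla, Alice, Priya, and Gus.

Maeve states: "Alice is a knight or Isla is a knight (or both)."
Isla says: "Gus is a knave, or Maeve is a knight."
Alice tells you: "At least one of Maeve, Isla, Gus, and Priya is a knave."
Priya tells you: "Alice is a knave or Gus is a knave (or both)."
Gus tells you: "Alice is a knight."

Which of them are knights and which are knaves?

Maeve: knight, Isla: knight, Alice: knight, Priya: knave, Gus: knight

Consider Maeve. Suppose Maeve is a knave.
Then no assignment of the remaining roles makes every statement match its speaker's type — contradiction.
So Maeve is a knight.
With that fixed, Isla's statement is true, so Isla is a knight.
Consider Alice. Suppose Alice is a knave.
Then no assignment of the remaining roles makes every statement match its speaker's type — contradiction.
So Alice is a knight.
With that fixed, Gus's statement is true, so Gus is a knight.
With that fixed, Priya's statement is false, so Priya is a knave.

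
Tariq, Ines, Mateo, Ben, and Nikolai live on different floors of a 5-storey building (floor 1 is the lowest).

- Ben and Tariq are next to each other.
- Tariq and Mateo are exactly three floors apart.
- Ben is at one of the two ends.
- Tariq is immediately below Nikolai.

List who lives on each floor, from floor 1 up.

From clues 1–2: Tariq is in {1,2,4,5}.
From clues 1–3: Tariq is in {2,4}.
From clues 1–4: Ben → floor 1, Tariq → floor 2, Nikolai → floor 3, Ines → floor 4, Mateo → floor 5.

Ben, Tariq, Nikolai, Ines, Mateo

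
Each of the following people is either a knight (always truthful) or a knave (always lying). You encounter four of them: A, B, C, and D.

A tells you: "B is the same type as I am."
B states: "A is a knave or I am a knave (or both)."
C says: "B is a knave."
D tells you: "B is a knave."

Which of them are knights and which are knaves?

A: knave, B: knight, C: knave, D: knave

Consider A. Suppose A is a knight.
Then whichever role B has, B's statement has the wrong truth value — contradiction.
So A is a knave.
With that fixed, B's statement is true, so B is a knight.
With that fixed, C's statement is false, so C is a knave.
With that fixed, D's statement is false, so D is a knave.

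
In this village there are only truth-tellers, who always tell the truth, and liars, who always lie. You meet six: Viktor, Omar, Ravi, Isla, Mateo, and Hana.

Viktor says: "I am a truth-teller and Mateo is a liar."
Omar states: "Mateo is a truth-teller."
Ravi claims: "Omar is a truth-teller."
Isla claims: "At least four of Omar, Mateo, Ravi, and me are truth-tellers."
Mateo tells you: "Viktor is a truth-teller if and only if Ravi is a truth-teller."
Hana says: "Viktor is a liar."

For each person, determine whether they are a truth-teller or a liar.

Consider Viktor. Suppose Viktor is a liar.
Then no assignment of the remaining roles makes every statement match its speaker's type — contradiction.
So Viktor is a truth-teller.
With that fixed, Hana's statement is false, so Hana is a liar.
Consider Omar. Suppose Omar is a truth-teller.
Then no assignment of the remaining roles makes every statement match its speaker's type — contradiction.
So Omar is a liar.
With that fixed, Ravi's statement is false, so Ravi is a liar.
With that fixed, Isla's statement is false, so Isla is a liar.
With that fixed, Mateo's statement is false, so Mateo is a liar.

Viktor: truth-teller, Omar: liar, Ravi: liar, Isla: liar, Mateo: liar, Hana: liar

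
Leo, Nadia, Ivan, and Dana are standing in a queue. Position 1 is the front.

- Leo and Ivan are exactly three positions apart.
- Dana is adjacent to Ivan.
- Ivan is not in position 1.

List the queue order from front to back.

From clue 1: Leo is in {1,4}.
From clues 1–3: Leo → position 1, Nadia → position 2, Dana → position 3, Ivan → position 4.

Leo, Nadia, Dana, Ivan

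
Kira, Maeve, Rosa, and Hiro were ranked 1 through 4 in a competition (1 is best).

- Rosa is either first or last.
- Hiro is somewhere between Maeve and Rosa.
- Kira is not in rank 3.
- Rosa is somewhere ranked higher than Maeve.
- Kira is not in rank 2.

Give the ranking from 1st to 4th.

From clue 1: Rosa is in {1,4}.
From clues 1–4: Rosa → rank 1.
From clues 1–5: Hiro → rank 2, Maeve → rank 3, Kira → rank 4.

Rosa, Hiro, Maeve, Kira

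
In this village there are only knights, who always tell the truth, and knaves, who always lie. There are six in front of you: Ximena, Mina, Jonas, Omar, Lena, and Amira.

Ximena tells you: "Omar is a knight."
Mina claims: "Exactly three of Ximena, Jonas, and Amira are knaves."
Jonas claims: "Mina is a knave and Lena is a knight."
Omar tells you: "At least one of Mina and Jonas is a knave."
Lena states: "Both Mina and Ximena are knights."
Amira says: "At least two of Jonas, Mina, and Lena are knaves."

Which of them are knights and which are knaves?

Consider Ximena. Suppose Ximena is a knave.
Then no assignment of the remaining roles makes every statement match its speaker's type — contradiction.
So Ximena is a knight.
With that fixed, Mina's statement is false, so Mina is a knave.
With that fixed, Omar's statement is true, so Omar is a knight.
With that fixed, Lena's statement is false, so Lena is a knave.
With that fixed, Amira's statement is true, so Amira is a knight.
With that fixed, Jonas's statement is false, so Jonas is a knave.

Ximena: knight, Mina: knave, Jonas: knave, Omar: knight, Lena: knave, Amira: knight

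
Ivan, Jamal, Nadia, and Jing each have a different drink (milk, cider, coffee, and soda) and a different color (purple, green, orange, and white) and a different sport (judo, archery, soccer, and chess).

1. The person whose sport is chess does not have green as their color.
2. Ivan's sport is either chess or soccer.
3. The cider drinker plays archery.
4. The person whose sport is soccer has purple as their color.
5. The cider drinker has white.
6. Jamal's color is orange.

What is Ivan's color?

With clues 1–4, green is impossible for Ivan's color.
With clues 1–5, white is impossible for Ivan's color.
With clues 1–6, orange is impossible for Ivan's color.
That leaves purple.

purple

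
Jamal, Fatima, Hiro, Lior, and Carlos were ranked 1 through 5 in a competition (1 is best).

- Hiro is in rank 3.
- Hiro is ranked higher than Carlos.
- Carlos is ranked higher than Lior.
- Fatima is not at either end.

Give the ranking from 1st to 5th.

Jamal, Fatima, Hiro, Carlos, Lior

From clue 1: Hiro → rank 3.
From clues 1–2: Carlos is in {4,5}.
From clues 1–3: Carlos → rank 4, Lior → rank 5.
From clues 1–4: Jamal → rank 1, Fatima → rank 2.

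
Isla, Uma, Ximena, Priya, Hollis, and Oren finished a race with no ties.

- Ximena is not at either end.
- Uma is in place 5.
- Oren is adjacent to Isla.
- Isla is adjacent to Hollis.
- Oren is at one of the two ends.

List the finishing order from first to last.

From clue 1: Ximena is in {2,3,4,5}.
From clues 1–2: Uma → place 5.
From clues 1–3: Ximena is in {2,3,4}.
From clues 1–4: Isla → place 2, Ximena → place 4, Priya → place 6.
From clues 1–5: Oren → place 1, Hollis → place 3.

Oren, Isla, Hollis, Ximena, Uma, Priya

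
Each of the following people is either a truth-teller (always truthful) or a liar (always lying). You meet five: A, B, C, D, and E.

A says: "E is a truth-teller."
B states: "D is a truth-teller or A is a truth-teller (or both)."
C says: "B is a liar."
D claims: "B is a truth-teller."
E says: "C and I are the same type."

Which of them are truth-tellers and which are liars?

Consider A. Suppose A is a truth-teller.
Then no assignment of the remaining roles makes every statement match its speaker's type — contradiction.
So A is a liar.
Consider B. Suppose B is a truth-teller.
Then no assignment of the remaining roles makes every statement match its speaker's type — contradiction.
So B is a liar.
With that fixed, C's statement is true, so C is a truth-teller.
With that fixed, D's statement is false, so D is a liar.
Consider E. Suppose E is a truth-teller.
Then A's statement comes out true, contradicting A being a liar.
So E is a liar.

A: liar, B: liar, C: truth-teller, D: liar, E: liar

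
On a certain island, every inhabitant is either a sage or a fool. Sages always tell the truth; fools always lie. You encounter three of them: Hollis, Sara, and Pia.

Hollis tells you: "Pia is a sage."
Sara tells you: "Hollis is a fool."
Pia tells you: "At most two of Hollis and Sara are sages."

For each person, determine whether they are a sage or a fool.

Hollis: sage, Sara: fool, Pia: sage

Regardless of anyone's role, Pia's statement is true, so Pia is a sage.
With that fixed, Hollis's statement is true, so Hollis is a sage.
With that fixed, Sara's statement is false, so Sara is a fool.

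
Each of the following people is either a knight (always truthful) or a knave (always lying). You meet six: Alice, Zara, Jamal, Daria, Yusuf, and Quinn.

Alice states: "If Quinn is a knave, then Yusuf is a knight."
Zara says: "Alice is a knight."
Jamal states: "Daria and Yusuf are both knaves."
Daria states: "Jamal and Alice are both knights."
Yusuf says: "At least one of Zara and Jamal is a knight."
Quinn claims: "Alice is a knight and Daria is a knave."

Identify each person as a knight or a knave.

Alice: knight, Zara: knight, Jamal: knave, Daria: knave, Yusuf: knight, Quinn: knight

Consider Alice. Suppose Alice is a knave.
Then no assignment of the remaining roles makes every statement match its speaker's type — contradiction.
So Alice is a knight.
With that fixed, Zara's statement is true, so Zara is a knight.
With that fixed, Yusuf's statement is true, so Yusuf is a knight.
With that fixed, Jamal's statement is false, so Jamal is a knave.
With that fixed, Daria's statement is false, so Daria is a knave.
With that fixed, Quinn's statement is true, so Quinn is a knight.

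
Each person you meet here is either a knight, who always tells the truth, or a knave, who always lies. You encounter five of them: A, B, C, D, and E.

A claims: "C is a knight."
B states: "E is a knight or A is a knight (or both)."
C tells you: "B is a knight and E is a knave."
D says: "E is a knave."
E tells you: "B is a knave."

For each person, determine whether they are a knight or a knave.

Consider A. Suppose A is a knave.
Then no assignment of the remaining roles makes every statement match its speaker's type — contradiction.
So A is a knight.
With that fixed, B's statement is true, so B is a knight.
With that fixed, E's statement is false, so E is a knave.
With that fixed, C's statement is true, so C is a knight.
With that fixed, D's statement is true, so D is a knight.

A: knight, B: knight, C: knight, D: knight, E: knave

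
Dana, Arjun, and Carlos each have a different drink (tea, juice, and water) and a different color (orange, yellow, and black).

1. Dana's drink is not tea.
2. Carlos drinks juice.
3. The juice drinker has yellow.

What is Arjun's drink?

tea

With clues 1–2, juice and water are impossible for Arjun's drink.
That leaves tea.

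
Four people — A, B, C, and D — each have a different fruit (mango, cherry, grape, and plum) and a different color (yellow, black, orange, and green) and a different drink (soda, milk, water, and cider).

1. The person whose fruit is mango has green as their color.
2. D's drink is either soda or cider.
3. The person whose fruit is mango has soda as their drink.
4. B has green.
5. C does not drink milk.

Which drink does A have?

With clues 1–4, cider and soda are impossible for A's drink.
With clues 1–5, water is impossible for A's drink.
That leaves milk.

milk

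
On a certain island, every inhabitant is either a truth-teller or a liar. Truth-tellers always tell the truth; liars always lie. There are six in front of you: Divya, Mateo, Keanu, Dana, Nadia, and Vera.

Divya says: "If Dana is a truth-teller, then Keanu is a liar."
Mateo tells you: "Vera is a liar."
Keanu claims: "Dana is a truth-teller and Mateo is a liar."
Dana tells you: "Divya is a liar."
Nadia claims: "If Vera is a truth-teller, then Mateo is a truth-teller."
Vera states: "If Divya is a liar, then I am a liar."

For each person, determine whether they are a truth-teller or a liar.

Consider Divya. Suppose Divya is a liar.
Then whichever role Vera has, Vera's statement has the wrong truth value — contradiction.
So Divya is a truth-teller.
With that fixed, Dana's statement is false, so Dana is a liar.
With that fixed, Vera's statement is true, so Vera is a truth-teller.
With that fixed, Mateo's statement is false, so Mateo is a liar.
With that fixed, Keanu's statement is false, so Keanu is a liar.
With that fixed, Nadia's statement is false, so Nadia is a liar.

Divya: truth-teller, Mateo: liar, Keanu: liar, Dana: liar, Nadia: liar, Vera: truth-teller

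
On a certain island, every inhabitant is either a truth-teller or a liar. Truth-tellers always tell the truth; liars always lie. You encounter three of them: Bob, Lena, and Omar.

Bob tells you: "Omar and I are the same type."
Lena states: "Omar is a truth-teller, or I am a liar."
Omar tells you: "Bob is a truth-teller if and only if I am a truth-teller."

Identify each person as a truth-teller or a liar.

Consider Bob. Suppose Bob is a liar.
Then whichever role Omar has, Omar's statement has the wrong truth value — contradiction.
So Bob is a truth-teller.
Consider Lena. Suppose Lena is a liar.
Then Lena's own statement would have to be false, but it can't be — contradiction.
So Lena is a truth-teller.
Consider Omar. Suppose Omar is a liar.
Then Bob's statement comes out false, contradicting Bob being a truth-teller.
So Omar is a truth-teller.

Bob: truth-teller, Lena: truth-teller, Omar: truth-teller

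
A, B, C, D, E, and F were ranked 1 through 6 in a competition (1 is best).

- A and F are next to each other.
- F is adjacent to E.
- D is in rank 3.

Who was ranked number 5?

F

With clues 1–3, A, B, C, D, and E are ruled out for rank 5.
So rank 5 is F.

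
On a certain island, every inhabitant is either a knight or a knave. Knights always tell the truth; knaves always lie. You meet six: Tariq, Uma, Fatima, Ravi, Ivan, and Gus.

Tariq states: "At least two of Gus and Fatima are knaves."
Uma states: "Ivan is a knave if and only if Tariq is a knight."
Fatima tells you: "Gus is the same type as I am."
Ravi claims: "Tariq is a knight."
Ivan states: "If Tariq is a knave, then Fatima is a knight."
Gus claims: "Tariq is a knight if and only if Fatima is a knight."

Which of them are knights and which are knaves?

Consider Tariq. Suppose Tariq is a knight.
Then no assignment of the remaining roles makes every statement match its speaker's type — contradiction.
So Tariq is a knave.
With that fixed, Ravi's statement is false, so Ravi is a knave.
Consider Uma. Suppose Uma is a knight.
Then no assignment of the remaining roles makes every statement match its speaker's type — contradiction.
So Uma is a knave.
Consider Fatima. Suppose Fatima is a knight.
Then no assignment of the remaining roles makes every statement match its speaker's type — contradiction.
So Fatima is a knave.
With that fixed, Ivan's statement is false, so Ivan is a knave.
With that fixed, Gus's statement is true, so Gus is a knight.

Tariq: knave, Uma: knave, Fatima: knave, Ravi: knave, Ivan: knave, Gus: knight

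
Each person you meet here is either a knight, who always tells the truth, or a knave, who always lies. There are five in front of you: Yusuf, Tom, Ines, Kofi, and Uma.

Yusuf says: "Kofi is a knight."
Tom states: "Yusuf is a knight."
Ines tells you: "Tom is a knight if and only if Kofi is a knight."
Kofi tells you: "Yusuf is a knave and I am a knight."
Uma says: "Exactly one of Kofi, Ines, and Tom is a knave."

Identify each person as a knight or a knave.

Yusuf: knave, Tom: knave, Ines: knight, Kofi: knave, Uma: knave

Consider Yusuf. Suppose Yusuf is a knight.
Then no assignment of the remaining roles makes every statement match its speaker's type — contradiction.
So Yusuf is a knave.
With that fixed, Tom's statement is false, so Tom is a knave.
Consider Ines. Suppose Ines is a knave.
Then no assignment of the remaining roles makes every statement match its speaker's type — contradiction.
So Ines is a knight.
Consider Kofi. Suppose Kofi is a knight.
Then Yusuf's statement comes out true, contradicting Yusuf being a knave.
So Kofi is a knave.
With that fixed, Uma's statement is false, so Uma is a knave.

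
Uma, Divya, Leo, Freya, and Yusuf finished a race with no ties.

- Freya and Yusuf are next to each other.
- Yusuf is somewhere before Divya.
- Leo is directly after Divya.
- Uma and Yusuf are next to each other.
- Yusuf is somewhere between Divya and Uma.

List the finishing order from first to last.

From clues 1–2: Divya is in {3,4,5}.
From clues 1–3: Divya is in {3,4}.
From clues 1–4: Yusuf → place 2, Divya → place 4, Leo → place 5.
From clues 1–5: Uma → place 1, Freya → place 3.

Uma, Yusuf, Freya, Divya, Leo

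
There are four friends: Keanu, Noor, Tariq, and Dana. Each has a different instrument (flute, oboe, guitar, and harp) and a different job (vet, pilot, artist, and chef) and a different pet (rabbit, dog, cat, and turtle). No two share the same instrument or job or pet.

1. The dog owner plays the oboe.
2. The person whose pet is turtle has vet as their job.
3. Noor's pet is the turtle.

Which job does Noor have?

With clues 1–3, artist, chef, and pilot are impossible for Noor's job.
That leaves vet.

vet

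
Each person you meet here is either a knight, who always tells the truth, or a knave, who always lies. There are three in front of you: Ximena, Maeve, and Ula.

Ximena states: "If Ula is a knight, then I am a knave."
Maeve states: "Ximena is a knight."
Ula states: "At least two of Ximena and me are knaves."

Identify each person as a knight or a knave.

Ximena: knight, Maeve: knight, Ula: knave

Consider Ximena. Suppose Ximena is a knave.
Then Ximena's own statement would have to be false, but it can't be — contradiction.
So Ximena is a knight.
With that fixed, Maeve's statement is true, so Maeve is a knight.
With that fixed, Ula's statement is false, so Ula is a knave.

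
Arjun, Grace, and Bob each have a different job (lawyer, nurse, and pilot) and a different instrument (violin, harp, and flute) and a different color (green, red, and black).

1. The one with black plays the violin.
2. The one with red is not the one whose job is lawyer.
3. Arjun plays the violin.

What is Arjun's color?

black

With clues 1–3, green and red are impossible for Arjun's color.
That leaves black.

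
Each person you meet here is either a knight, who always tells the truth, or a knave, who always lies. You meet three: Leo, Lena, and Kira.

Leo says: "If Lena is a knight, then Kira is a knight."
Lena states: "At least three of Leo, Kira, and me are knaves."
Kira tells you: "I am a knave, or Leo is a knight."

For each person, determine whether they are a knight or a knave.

Consider Leo. Suppose Leo is a knave.
Then whichever role Kira has, Kira's statement has the wrong truth value — contradiction.
So Leo is a knight.
With that fixed, Lena's statement is false, so Lena is a knave.
With that fixed, Kira's statement is true, so Kira is a knight.

Leo: knight, Lena: knave, Kira: knight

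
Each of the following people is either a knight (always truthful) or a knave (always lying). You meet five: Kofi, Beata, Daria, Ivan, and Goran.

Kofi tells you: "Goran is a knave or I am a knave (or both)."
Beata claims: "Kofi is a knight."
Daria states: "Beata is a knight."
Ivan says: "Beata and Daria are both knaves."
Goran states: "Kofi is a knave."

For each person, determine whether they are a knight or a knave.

Consider Kofi. Suppose Kofi is a knave.
Then Kofi's own statement would have to be false, but it can't be — contradiction.
So Kofi is a knight.
With that fixed, Beata's statement is true, so Beata is a knight.
With that fixed, Daria's statement is true, so Daria is a knight.
With that fixed, Ivan's statement is false, so Ivan is a knave.
With that fixed, Goran's statement is false, so Goran is a knave.

Kofi: knight, Beata: knight, Daria: knight, Ivan: knave, Goran: knave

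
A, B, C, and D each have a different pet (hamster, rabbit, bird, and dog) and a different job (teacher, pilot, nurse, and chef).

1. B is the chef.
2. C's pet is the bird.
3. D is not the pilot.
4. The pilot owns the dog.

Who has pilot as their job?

A

Clue 1 rules out B for the one with job pilot.
With clues 1–3, D is impossible for the one with job pilot.
With clues 1–4, C is impossible for the one with job pilot.
That leaves A.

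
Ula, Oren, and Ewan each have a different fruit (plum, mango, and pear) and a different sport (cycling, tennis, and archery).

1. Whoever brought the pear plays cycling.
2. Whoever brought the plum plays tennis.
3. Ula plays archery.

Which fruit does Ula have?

mango

With clues 1–3, pear and plum are impossible for Ula's fruit.
That leaves mango.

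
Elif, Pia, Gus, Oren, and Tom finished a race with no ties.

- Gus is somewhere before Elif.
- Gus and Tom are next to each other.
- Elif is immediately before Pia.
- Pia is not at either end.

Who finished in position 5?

With clue 1, Gus is ruled out for place 5.
With clues 1–2, Tom is ruled out for place 5.
With clues 1–3, Elif is ruled out for place 5.
With clues 1–4, Pia is ruled out for place 5.
So place 5 is Oren.

Oren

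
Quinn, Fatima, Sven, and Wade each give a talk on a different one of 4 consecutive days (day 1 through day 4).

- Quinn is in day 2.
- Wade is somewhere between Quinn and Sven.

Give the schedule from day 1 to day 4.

From clue 1: Quinn → day 2.
From clues 1–2: Fatima → day 1, Wade → day 3, Sven → day 4.

Fatima, Quinn, Wade, Sven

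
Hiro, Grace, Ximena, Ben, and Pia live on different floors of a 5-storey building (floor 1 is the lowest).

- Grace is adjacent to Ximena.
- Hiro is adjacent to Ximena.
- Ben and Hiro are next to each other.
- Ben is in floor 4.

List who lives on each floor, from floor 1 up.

From clues 1–2: Ximena is in {2,3,4}.
From clues 1–3: Pia is in {1,5}.
From clues 1–4: Grace → floor 1, Ximena → floor 2, Hiro → floor 3, Ben → floor 4, Pia → floor 5.

Grace, Ximena, Hiro, Ben, Pia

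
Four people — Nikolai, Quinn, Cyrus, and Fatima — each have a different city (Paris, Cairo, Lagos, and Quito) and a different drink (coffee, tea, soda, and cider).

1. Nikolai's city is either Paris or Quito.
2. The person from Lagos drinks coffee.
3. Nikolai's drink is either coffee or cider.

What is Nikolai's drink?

cider

With clues 1–2, coffee is impossible for Nikolai's drink.
With clues 1–3, soda and tea are impossible for Nikolai's drink.
That leaves cider.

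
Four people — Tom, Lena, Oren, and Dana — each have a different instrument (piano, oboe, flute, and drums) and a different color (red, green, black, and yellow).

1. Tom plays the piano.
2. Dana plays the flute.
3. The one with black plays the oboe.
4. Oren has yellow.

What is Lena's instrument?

oboe

Clue 1 rules out piano for Lena's instrument.
With clues 1–2, flute is impossible for Lena's instrument.
With clues 1–4, drums is impossible for Lena's instrument.
That leaves oboe.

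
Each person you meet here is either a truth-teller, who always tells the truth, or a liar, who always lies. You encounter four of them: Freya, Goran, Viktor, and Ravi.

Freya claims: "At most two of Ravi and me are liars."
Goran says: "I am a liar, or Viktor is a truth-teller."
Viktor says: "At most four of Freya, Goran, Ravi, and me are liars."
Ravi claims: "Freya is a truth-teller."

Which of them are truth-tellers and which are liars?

Regardless of anyone's role, Freya's statement is true, so Freya is a truth-teller.
With that fixed, Viktor's statement is true, so Viktor is a truth-teller.
With that fixed, Ravi's statement is true, so Ravi is a truth-teller.
With that fixed, Goran's statement is true, so Goran is a truth-teller.

Freya: truth-teller, Goran: truth-teller, Viktor: truth-teller, Ravi: truth-teller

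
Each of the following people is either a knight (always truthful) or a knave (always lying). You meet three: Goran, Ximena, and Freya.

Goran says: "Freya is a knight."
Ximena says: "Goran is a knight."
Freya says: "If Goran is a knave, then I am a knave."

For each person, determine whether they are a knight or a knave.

Goran: knight, Ximena: knight, Freya: knight

Consider Goran. Suppose Goran is a knave.
Then whichever role Freya has, Freya's statement has the wrong truth value — contradiction.
So Goran is a knight.
With that fixed, Ximena's statement is true, so Ximena is a knight.
With that fixed, Freya's statement is true, so Freya is a knight.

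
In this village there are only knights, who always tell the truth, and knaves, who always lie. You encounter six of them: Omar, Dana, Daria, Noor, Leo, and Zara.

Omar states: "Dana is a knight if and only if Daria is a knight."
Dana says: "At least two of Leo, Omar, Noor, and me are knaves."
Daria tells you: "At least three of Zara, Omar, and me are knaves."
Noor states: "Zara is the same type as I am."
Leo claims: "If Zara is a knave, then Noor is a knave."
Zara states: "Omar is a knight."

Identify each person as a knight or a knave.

Consider Omar. Suppose Omar is a knave.
Then no assignment of the remaining roles makes every statement match its speaker's type — contradiction.
So Omar is a knight.
With that fixed, Daria's statement is false, so Daria is a knave.
With that fixed, Zara's statement is true, so Zara is a knight.
With that fixed, Leo's statement is true, so Leo is a knight.
Consider Dana. Suppose Dana is a knight.
Then Omar's statement comes out false, contradicting Omar being a knight.
So Dana is a knave.
Consider Noor. Suppose Noor is a knave.
Then Dana's statement comes out true, contradicting Dana being a knave.
So Noor is a knight.

Omar: knight, Dana: knave, Daria: knave, Noor: knight, Leo: knight, Zara: knight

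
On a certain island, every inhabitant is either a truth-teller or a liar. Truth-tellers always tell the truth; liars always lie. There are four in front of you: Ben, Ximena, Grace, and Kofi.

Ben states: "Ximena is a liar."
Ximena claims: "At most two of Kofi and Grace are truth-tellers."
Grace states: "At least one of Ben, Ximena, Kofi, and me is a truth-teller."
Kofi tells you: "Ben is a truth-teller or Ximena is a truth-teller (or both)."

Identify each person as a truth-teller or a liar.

Ben: liar, Ximena: truth-teller, Grace: truth-teller, Kofi: truth-teller

Regardless of anyone's role, Ximena's statement is true, so Ximena is a truth-teller.
With that fixed, Grace's statement is true, so Grace is a truth-teller.
With that fixed, Kofi's statement is true, so Kofi is a truth-teller.
With that fixed, Ben's statement is false, so Ben is a liar.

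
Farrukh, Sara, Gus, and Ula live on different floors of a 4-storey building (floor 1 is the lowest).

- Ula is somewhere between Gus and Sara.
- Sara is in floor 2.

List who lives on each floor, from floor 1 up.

From clue 1: Ula is in {2,3}.
From clues 1–2: Farrukh → floor 1, Sara → floor 2, Ula → floor 3, Gus → floor 4.

Farrukh, Sara, Ula, Gus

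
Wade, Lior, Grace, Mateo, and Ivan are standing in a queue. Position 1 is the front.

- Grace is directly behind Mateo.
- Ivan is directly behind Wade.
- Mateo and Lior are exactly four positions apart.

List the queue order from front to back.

Mateo, Grace, Wade, Ivan, Lior

From clue 1: Grace is in {2,3,4,5}.
From clues 1–2: Lior is in {1,3,5}.
From clues 1–3: Mateo → position 1, Grace → position 2, Wade → position 3, Ivan → position 4, Lior → position 5.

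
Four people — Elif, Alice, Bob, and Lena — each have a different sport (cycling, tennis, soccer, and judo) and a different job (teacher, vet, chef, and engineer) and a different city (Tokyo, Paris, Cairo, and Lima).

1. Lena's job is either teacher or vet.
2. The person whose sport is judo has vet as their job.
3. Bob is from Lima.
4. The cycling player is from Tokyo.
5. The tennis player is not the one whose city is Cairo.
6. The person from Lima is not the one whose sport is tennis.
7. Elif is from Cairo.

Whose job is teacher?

With clues 1–7, Alice, Bob, and Elif are impossible for the one with job teacher.
That leaves Lena.

Lena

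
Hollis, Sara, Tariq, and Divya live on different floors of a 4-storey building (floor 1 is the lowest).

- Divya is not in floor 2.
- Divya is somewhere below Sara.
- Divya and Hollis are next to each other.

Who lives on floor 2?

With clue 1, Divya is ruled out for floor 2.
With clues 1–3, Sara and Tariq are ruled out for floor 2.
So floor 2 is Hollis.

Hollis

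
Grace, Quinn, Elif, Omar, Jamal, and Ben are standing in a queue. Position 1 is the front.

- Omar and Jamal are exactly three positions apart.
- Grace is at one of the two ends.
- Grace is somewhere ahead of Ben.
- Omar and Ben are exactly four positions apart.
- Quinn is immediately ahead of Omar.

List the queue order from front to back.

From clues 1–2: Grace is in {1,6}.
From clues 1–3: Grace → position 1.
From clues 1–4: Omar is in {2,6}.
From clues 1–5: Ben → position 2, Jamal → position 3, Elif → position 4, Quinn → position 5, Omar → position 6.

Grace, Ben, Jamal, Elif, Quinn, Omar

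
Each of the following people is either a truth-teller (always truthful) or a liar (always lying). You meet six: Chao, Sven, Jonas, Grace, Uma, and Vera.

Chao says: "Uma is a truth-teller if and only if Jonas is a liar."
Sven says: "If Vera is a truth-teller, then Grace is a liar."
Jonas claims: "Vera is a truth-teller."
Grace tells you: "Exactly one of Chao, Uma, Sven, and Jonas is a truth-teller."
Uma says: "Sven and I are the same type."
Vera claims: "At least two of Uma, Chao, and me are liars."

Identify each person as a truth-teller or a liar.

Chao: truth-teller, Sven: truth-teller, Jonas: liar, Grace: liar, Uma: truth-teller, Vera: liar

Consider Chao. Suppose Chao is a liar.
Then no assignment of the remaining roles makes every statement match its speaker's type — contradiction.
So Chao is a truth-teller.
Consider Sven. Suppose Sven is a liar.
Then whichever role Uma has, Uma's statement has the wrong truth value — contradiction.
So Sven is a truth-teller.
With that fixed, Grace's statement is false, so Grace is a liar.
Consider Jonas. Suppose Jonas is a truth-teller.
Then no assignment of the remaining roles makes every statement match its speaker's type — contradiction.
So Jonas is a liar.
Consider Uma. Suppose Uma is a liar.
Then Chao's statement comes out false, contradicting Chao being a truth-teller.
So Uma is a truth-teller.
With that fixed, Vera's statement is false, so Vera is a liar.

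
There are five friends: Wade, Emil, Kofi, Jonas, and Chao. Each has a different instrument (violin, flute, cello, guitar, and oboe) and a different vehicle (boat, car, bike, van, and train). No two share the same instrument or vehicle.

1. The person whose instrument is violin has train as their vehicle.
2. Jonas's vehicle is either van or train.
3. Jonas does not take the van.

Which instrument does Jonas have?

With clues 1–3, cello, flute, guitar, and oboe are impossible for Jonas's instrument.
That leaves violin.

violin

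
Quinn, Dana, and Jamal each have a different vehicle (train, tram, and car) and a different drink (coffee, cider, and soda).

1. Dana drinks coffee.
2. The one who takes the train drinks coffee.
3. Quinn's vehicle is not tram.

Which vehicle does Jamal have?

tram

With clues 1–2, train is impossible for Jamal's vehicle.
With clues 1–3, car is impossible for Jamal's vehicle.
That leaves tram.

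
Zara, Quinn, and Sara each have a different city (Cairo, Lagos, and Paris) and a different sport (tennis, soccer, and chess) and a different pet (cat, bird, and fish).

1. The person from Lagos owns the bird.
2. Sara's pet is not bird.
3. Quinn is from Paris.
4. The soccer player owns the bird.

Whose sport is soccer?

With clues 1–4, Quinn and Sara are impossible for the one with sport soccer.
That leaves Zara.

Zara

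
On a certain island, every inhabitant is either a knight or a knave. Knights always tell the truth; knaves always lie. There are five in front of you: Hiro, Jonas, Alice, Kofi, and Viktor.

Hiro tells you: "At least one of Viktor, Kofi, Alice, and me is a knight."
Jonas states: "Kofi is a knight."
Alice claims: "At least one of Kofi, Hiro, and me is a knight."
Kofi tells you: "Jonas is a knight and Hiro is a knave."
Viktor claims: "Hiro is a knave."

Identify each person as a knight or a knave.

Hiro: knight, Jonas: knave, Alice: knight, Kofi: knave, Viktor: knave

Consider Hiro. Suppose Hiro is a knave.
Then no assignment of the remaining roles makes every statement match its speaker's type — contradiction.
So Hiro is a knight.
With that fixed, Alice's statement is true, so Alice is a knight.
With that fixed, Kofi's statement is false, so Kofi is a knave.
With that fixed, Viktor's statement is false, so Viktor is a knave.
With that fixed, Jonas's statement is false, so Jonas is a knave.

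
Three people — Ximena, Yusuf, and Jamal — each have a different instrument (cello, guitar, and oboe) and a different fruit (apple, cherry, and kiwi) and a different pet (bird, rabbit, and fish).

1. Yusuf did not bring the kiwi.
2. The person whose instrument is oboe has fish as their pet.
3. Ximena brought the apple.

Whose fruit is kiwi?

Clue 1 rules out Yusuf for the one with fruit kiwi.
With clues 1–3, Ximena is impossible for the one with fruit kiwi.
That leaves Jamal.

Jamal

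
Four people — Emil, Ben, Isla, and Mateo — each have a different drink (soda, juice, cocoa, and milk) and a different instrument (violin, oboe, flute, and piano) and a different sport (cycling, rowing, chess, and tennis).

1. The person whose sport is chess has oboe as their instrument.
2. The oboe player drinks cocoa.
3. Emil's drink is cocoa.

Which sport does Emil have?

chess

With clues 1–3, cycling, rowing, and tennis are impossible for Emil's sport.
That leaves chess.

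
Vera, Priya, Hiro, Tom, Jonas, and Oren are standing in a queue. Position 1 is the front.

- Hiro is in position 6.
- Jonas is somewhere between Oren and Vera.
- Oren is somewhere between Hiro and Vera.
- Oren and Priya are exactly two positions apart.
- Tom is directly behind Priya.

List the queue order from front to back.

Vera, Jonas, Priya, Tom, Oren, Hiro

From clue 1: Hiro → position 6.
From clues 1–2: Jonas is in {2,3,4}.
From clues 1–3: Vera is in {1,2,3}.
From clues 1–4: Vera is in {1,2}.
From clues 1–5: Vera → position 1, Jonas → position 2, Priya → position 3, Tom → position 4, Oren → position 5.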